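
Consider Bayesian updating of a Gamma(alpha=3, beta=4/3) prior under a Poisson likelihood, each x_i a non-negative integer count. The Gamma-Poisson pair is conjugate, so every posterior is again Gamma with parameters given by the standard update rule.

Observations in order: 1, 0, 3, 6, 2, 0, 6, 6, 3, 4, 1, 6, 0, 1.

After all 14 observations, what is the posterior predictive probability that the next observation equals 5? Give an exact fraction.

obs 1: x=1 → posterior Gamma(4, 7/3)
obs 2: x=0 → posterior Gamma(4, 10/3)
obs 3: x=3 → posterior Gamma(7, 13/3)
obs 4: x=6 → posterior Gamma(13, 16/3)
obs 5: x=2 → posterior Gamma(15, 19/3)
obs 6: x=0 → posterior Gamma(15, 22/3)
obs 7: x=6 → posterior Gamma(21, 25/3)
obs 8: x=6 → posterior Gamma(27, 28/3)
obs 9: x=3 → posterior Gamma(30, 31/3)
obs 10: x=4 → posterior Gamma(34, 34/3)
obs 11: x=1 → posterior Gamma(35, 37/3)
obs 12: x=6 → posterior Gamma(41, 40/3)
obs 13: x=0 → posterior Gamma(41, 43/3)
obs 14: x=1 → posterior Gamma(42, 46/3)

326059370748776791445928703123564326126343520506004611391826122560643411214336/3927513814852118215253663462745985104429523654386747748367596265637242329346407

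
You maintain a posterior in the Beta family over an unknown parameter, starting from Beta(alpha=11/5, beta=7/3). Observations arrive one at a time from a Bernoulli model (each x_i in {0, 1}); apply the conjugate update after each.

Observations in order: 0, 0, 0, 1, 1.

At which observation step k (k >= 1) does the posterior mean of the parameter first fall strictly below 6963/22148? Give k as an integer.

k = 3

obs 1: x=0 → posterior Beta(11/5, 10/3)
obs 2: x=0 → posterior Beta(11/5, 13/3)
obs 3: x=0 → posterior Beta(11/5, 16/3)
obs 4: x=1 → posterior Beta(16/5, 16/3)
obs 5: x=1 → posterior Beta(21/5, 16/3)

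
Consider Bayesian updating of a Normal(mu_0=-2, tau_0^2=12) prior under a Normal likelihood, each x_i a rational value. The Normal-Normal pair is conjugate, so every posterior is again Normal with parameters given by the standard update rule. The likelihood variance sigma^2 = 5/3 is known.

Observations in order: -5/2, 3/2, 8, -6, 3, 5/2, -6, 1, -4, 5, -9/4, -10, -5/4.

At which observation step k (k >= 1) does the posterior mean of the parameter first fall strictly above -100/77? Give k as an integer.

obs 1: x=-5/2 → posterior Normal(-100/41, 60/41)
obs 2: x=3/2 → posterior Normal(-46/77, 60/77)
obs 3: x=8 → posterior Normal(242/113, 60/113)
obs 4: x=-6 → posterior Normal(26/149, 60/149)
obs 5: x=3 → posterior Normal(134/185, 12/37)
obs 6: x=5/2 → posterior Normal(224/221, 60/221)
obs 7: x=-6 → posterior Normal(8/257, 60/257)
obs 8: x=1 → posterior Normal(44/293, 60/293)
obs 9: x=-4 → posterior Normal(-100/329, 60/329)
obs 10: x=5 → posterior Normal(16/73, 12/73)
obs 11: x=-9/4 → posterior Normal(-1/401, 60/401)
obs 12: x=-10 → posterior Normal(-19/23, 60/437)
obs 13: x=-5/4 → posterior Normal(-406/473, 60/473)

k = 2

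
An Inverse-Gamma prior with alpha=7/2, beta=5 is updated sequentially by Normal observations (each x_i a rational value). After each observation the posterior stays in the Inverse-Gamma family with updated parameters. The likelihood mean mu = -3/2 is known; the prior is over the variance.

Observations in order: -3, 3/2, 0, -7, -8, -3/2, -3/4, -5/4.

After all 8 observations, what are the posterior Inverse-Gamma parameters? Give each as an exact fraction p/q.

alpha=15/2, beta=773/16

obs 1: x=-3 → posterior Inverse-Gamma(4, 49/8)
obs 2: x=3/2 → posterior Inverse-Gamma(9/2, 85/8)
obs 3: x=0 → posterior Inverse-Gamma(5, 47/4)
obs 4: x=-7 → posterior Inverse-Gamma(11/2, 215/8)
obs 5: x=-8 → posterior Inverse-Gamma(6, 48)
obs 6: x=-3/2 → posterior Inverse-Gamma(13/2, 48)
obs 7: x=-3/4 → posterior Inverse-Gamma(7, 1545/32)
obs 8: x=-5/4 → posterior Inverse-Gamma(15/2, 773/16)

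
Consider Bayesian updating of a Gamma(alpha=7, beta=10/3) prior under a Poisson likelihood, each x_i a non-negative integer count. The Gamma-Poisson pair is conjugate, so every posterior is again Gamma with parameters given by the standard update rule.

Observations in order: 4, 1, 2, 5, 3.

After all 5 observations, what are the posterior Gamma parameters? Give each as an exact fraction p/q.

obs 1: x=4 → posterior Gamma(11, 13/3)
obs 2: x=1 → posterior Gamma(12, 16/3)
obs 3: x=2 → posterior Gamma(14, 19/3)
obs 4: x=5 → posterior Gamma(19, 22/3)
obs 5: x=3 → posterior Gamma(22, 25/3)

alpha=22, beta=25/3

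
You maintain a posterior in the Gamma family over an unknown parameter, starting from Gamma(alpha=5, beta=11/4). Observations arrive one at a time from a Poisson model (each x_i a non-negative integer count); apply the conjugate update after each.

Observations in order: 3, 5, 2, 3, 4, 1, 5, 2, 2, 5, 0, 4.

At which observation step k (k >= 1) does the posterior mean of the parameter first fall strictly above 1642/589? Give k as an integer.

k = 5

obs 1: x=3 → posterior Gamma(8, 15/4)
obs 2: x=5 → posterior Gamma(13, 19/4)
obs 3: x=2 → posterior Gamma(15, 23/4)
obs 4: x=3 → posterior Gamma(18, 27/4)
obs 5: x=4 → posterior Gamma(22, 31/4)
obs 6: x=1 → posterior Gamma(23, 35/4)
obs 7: x=5 → posterior Gamma(28, 39/4)
obs 8: x=2 → posterior Gamma(30, 43/4)
obs 9: x=2 → posterior Gamma(32, 47/4)
obs 10: x=5 → posterior Gamma(37, 51/4)
obs 11: x=0 → posterior Gamma(37, 55/4)
obs 12: x=4 → posterior Gamma(41, 59/4)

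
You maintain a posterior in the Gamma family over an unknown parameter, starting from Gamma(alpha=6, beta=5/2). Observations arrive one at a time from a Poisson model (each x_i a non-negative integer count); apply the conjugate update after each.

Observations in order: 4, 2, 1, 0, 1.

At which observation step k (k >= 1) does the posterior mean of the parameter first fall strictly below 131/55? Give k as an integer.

k = 3

obs 1: x=4 → posterior Gamma(10, 7/2)
obs 2: x=2 → posterior Gamma(12, 9/2)
obs 3: x=1 → posterior Gamma(13, 11/2)
obs 4: x=0 → posterior Gamma(13, 13/2)
obs 5: x=1 → posterior Gamma(14, 15/2)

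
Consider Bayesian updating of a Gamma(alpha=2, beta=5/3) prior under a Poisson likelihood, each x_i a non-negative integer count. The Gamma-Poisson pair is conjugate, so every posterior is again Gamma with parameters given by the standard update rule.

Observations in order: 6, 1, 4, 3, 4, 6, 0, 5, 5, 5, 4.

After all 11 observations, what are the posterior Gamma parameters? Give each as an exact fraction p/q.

obs 1: x=6 → posterior Gamma(8, 8/3)
obs 2: x=1 → posterior Gamma(9, 11/3)
obs 3: x=4 → posterior Gamma(13, 14/3)
obs 4: x=3 → posterior Gamma(16, 17/3)
obs 5: x=4 → posterior Gamma(20, 20/3)
obs 6: x=6 → posterior Gamma(26, 23/3)
obs 7: x=0 → posterior Gamma(26, 26/3)
obs 8: x=5 → posterior Gamma(31, 29/3)
obs 9: x=5 → posterior Gamma(36, 32/3)
obs 10: x=5 → posterior Gamma(41, 35/3)
obs 11: x=4 → posterior Gamma(45, 38/3)

alpha=45, beta=38/3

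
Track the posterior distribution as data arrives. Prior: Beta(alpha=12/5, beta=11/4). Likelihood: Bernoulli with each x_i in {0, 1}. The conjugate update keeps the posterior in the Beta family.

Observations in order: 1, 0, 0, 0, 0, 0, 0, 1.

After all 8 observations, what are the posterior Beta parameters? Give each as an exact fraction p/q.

obs 1: x=1 → posterior Beta(17/5, 11/4)
obs 2: x=0 → posterior Beta(17/5, 15/4)
obs 3: x=0 → posterior Beta(17/5, 19/4)
obs 4: x=0 → posterior Beta(17/5, 23/4)
obs 5: x=0 → posterior Beta(17/5, 27/4)
obs 6: x=0 → posterior Beta(17/5, 31/4)
obs 7: x=0 → posterior Beta(17/5, 35/4)
obs 8: x=1 → posterior Beta(22/5, 35/4)

alpha=22/5, beta=35/4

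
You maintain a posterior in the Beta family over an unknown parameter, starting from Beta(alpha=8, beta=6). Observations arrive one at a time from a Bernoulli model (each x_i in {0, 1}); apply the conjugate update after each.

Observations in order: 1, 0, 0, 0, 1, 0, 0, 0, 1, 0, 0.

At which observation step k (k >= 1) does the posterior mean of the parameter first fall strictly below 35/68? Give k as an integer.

k = 4

obs 1: x=1 → posterior Beta(9, 6)
obs 2: x=0 → posterior Beta(9, 7)
obs 3: x=0 → posterior Beta(9, 8)
obs 4: x=0 → posterior Beta(9, 9)
obs 5: x=1 → posterior Beta(10, 9)
obs 6: x=0 → posterior Beta(10, 10)
obs 7: x=0 → posterior Beta(10, 11)
obs 8: x=0 → posterior Beta(10, 12)
obs 9: x=1 → posterior Beta(11, 12)
obs 10: x=0 → posterior Beta(11, 13)
obs 11: x=0 → posterior Beta(11, 14)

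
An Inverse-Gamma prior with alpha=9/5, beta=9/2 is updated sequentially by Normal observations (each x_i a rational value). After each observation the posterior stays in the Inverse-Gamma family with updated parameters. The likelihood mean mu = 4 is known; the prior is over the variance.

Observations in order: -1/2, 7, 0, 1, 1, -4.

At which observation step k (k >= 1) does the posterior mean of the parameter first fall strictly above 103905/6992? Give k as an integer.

k = 6

obs 1: x=-1/2 → posterior Inverse-Gamma(23/10, 117/8)
obs 2: x=7 → posterior Inverse-Gamma(14/5, 153/8)
obs 3: x=0 → posterior Inverse-Gamma(33/10, 217/8)
obs 4: x=1 → posterior Inverse-Gamma(19/5, 253/8)
obs 5: x=1 → posterior Inverse-Gamma(43/10, 289/8)
obs 6: x=-4 → posterior Inverse-Gamma(24/5, 545/8)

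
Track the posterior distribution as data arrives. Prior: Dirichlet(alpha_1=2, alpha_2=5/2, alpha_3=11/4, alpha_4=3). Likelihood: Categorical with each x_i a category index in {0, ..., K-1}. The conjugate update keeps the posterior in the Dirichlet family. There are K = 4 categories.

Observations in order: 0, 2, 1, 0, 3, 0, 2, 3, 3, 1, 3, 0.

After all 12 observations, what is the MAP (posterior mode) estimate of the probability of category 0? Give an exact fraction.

obs 1: x=0 → posterior Dirichlet(3, 5/2, 11/4, 3)
obs 2: x=2 → posterior Dirichlet(3, 5/2, 15/4, 3)
obs 3: x=1 → posterior Dirichlet(3, 7/2, 15/4, 3)
obs 4: x=0 → posterior Dirichlet(4, 7/2, 15/4, 3)
obs 5: x=3 → posterior Dirichlet(4, 7/2, 15/4, 4)
obs 6: x=0 → posterior Dirichlet(5, 7/2, 15/4, 4)
obs 7: x=2 → posterior Dirichlet(5, 7/2, 19/4, 4)
obs 8: x=3 → posterior Dirichlet(5, 7/2, 19/4, 5)
obs 9: x=3 → posterior Dirichlet(5, 7/2, 19/4, 6)
obs 10: x=1 → posterior Dirichlet(5, 9/2, 19/4, 6)
obs 11: x=3 → posterior Dirichlet(5, 9/2, 19/4, 7)
obs 12: x=0 → posterior Dirichlet(6, 9/2, 19/4, 7)

20/73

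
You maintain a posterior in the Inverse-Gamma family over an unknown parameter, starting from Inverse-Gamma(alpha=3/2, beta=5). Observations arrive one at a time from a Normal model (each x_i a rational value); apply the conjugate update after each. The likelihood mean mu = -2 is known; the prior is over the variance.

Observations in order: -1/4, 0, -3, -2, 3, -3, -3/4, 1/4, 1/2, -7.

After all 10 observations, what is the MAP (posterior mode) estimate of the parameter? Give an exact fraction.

437/80

obs 1: x=-1/4 → posterior Inverse-Gamma(2, 209/32)
obs 2: x=0 → posterior Inverse-Gamma(5/2, 273/32)
obs 3: x=-3 → posterior Inverse-Gamma(3, 289/32)
obs 4: x=-2 → posterior Inverse-Gamma(7/2, 289/32)
obs 5: x=3 → posterior Inverse-Gamma(4, 689/32)
obs 6: x=-3 → posterior Inverse-Gamma(9/2, 705/32)
obs 7: x=-3/4 → posterior Inverse-Gamma(5, 365/16)
obs 8: x=1/4 → posterior Inverse-Gamma(11/2, 811/32)
obs 9: x=1/2 → posterior Inverse-Gamma(6, 911/32)
obs 10: x=-7 → posterior Inverse-Gamma(13/2, 1311/32)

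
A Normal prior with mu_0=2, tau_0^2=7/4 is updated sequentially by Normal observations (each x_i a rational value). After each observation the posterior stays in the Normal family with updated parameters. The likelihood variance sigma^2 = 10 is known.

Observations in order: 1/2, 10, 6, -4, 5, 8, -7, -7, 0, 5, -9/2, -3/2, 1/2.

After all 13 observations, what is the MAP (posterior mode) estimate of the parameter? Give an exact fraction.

157/131

obs 1: x=1/2 → posterior Normal(167/94, 70/47)
obs 2: x=10 → posterior Normal(307/108, 35/27)
obs 3: x=6 → posterior Normal(391/122, 70/61)
obs 4: x=-4 → posterior Normal(335/136, 35/34)
obs 5: x=5 → posterior Normal(27/10, 14/15)
obs 6: x=8 → posterior Normal(517/164, 35/41)
obs 7: x=-7 → posterior Normal(419/178, 70/89)
obs 8: x=-7 → posterior Normal(107/64, 35/48)
obs 9: x=0 → posterior Normal(321/206, 70/103)
obs 10: x=5 → posterior Normal(391/220, 7/11)
obs 11: x=-9/2 → posterior Normal(164/117, 70/117)
obs 12: x=-3/2 → posterior Normal(307/248, 35/62)
obs 13: x=1/2 → posterior Normal(157/131, 70/131)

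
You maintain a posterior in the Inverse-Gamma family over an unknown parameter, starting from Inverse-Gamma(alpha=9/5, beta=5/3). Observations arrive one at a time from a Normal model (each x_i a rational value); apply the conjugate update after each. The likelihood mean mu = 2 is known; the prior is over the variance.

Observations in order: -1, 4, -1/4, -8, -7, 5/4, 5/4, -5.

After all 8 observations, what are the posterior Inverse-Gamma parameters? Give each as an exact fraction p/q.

alpha=29/5, beta=12121/96

obs 1: x=-1 → posterior Inverse-Gamma(23/10, 37/6)
obs 2: x=4 → posterior Inverse-Gamma(14/5, 49/6)
obs 3: x=-1/4 → posterior Inverse-Gamma(33/10, 1027/96)
obs 4: x=-8 → posterior Inverse-Gamma(19/5, 5827/96)
obs 5: x=-7 → posterior Inverse-Gamma(43/10, 9715/96)
obs 6: x=5/4 → posterior Inverse-Gamma(24/5, 4871/48)
obs 7: x=5/4 → posterior Inverse-Gamma(53/10, 9769/96)
obs 8: x=-5 → posterior Inverse-Gamma(29/5, 12121/96)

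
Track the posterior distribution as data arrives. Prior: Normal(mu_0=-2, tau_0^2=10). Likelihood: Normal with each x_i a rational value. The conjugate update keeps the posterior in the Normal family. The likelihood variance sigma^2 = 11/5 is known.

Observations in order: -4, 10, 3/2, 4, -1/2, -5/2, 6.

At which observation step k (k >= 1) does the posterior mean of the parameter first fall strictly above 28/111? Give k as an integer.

k = 2

obs 1: x=-4 → posterior Normal(-222/61, 110/61)
obs 2: x=10 → posterior Normal(278/111, 110/111)
obs 3: x=3/2 → posterior Normal(353/161, 110/161)
obs 4: x=4 → posterior Normal(553/211, 110/211)
obs 5: x=-1/2 → posterior Normal(176/87, 110/261)
obs 6: x=-5/2 → posterior Normal(403/311, 110/311)
obs 7: x=6 → posterior Normal(37/19, 110/361)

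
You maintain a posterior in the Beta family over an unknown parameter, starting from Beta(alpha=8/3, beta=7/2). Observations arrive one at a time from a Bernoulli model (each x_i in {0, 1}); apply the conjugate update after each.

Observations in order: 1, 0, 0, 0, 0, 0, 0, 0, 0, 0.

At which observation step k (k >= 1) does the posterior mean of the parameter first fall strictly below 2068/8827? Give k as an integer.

k = 10

obs 1: x=1 → posterior Beta(11/3, 7/2)
obs 2: x=0 → posterior Beta(11/3, 9/2)
obs 3: x=0 → posterior Beta(11/3, 11/2)
obs 4: x=0 → posterior Beta(11/3, 13/2)
obs 5: x=0 → posterior Beta(11/3, 15/2)
obs 6: x=0 → posterior Beta(11/3, 17/2)
obs 7: x=0 → posterior Beta(11/3, 19/2)
obs 8: x=0 → posterior Beta(11/3, 21/2)
obs 9: x=0 → posterior Beta(11/3, 23/2)
obs 10: x=0 → posterior Beta(11/3, 25/2)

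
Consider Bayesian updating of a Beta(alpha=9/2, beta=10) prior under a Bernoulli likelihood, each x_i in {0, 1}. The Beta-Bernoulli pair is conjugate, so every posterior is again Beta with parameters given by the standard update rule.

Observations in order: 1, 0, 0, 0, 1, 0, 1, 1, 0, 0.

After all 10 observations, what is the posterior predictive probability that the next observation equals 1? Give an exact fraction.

17/49

obs 1: x=1 → posterior Beta(11/2, 10)
obs 2: x=0 → posterior Beta(11/2, 11)
obs 3: x=0 → posterior Beta(11/2, 12)
obs 4: x=0 → posterior Beta(11/2, 13)
obs 5: x=1 → posterior Beta(13/2, 13)
obs 6: x=0 → posterior Beta(13/2, 14)
obs 7: x=1 → posterior Beta(15/2, 14)
obs 8: x=1 → posterior Beta(17/2, 14)
obs 9: x=0 → posterior Beta(17/2, 15)
obs 10: x=0 → posterior Beta(17/2, 16)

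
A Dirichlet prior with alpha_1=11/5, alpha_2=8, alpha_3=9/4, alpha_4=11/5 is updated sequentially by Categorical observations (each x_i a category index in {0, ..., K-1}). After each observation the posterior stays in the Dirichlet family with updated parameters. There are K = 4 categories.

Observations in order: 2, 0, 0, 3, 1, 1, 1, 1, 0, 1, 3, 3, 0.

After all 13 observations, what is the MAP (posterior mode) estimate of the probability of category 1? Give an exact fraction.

obs 1: x=2 → posterior Dirichlet(11/5, 8, 13/4, 11/5)
obs 2: x=0 → posterior Dirichlet(16/5, 8, 13/4, 11/5)
obs 3: x=0 → posterior Dirichlet(21/5, 8, 13/4, 11/5)
obs 4: x=3 → posterior Dirichlet(21/5, 8, 13/4, 16/5)
obs 5: x=1 → posterior Dirichlet(21/5, 9, 13/4, 16/5)
obs 6: x=1 → posterior Dirichlet(21/5, 10, 13/4, 16/5)
obs 7: x=1 → posterior Dirichlet(21/5, 11, 13/4, 16/5)
obs 8: x=1 → posterior Dirichlet(21/5, 12, 13/4, 16/5)
obs 9: x=0 → posterior Dirichlet(26/5, 12, 13/4, 16/5)
obs 10: x=1 → posterior Dirichlet(26/5, 13, 13/4, 16/5)
obs 11: x=3 → posterior Dirichlet(26/5, 13, 13/4, 21/5)
obs 12: x=3 → posterior Dirichlet(26/5, 13, 13/4, 26/5)
obs 13: x=0 → posterior Dirichlet(31/5, 13, 13/4, 26/5)

240/473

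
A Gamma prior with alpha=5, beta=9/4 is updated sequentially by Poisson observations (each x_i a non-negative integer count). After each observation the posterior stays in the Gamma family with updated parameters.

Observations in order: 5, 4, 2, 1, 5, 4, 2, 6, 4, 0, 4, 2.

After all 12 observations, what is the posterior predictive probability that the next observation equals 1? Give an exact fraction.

31915842806962196335513903731373437011324428041983878852158059145562696916416176/218696874051543912919181575630682467401306173379573050653039350045314568402206701

obs 1: x=5 → posterior Gamma(10, 13/4)
obs 2: x=4 → posterior Gamma(14, 17/4)
obs 3: x=2 → posterior Gamma(16, 21/4)
obs 4: x=1 → posterior Gamma(17, 25/4)
obs 5: x=5 → posterior Gamma(22, 29/4)
obs 6: x=4 → posterior Gamma(26, 33/4)
obs 7: x=2 → posterior Gamma(28, 37/4)
obs 8: x=6 → posterior Gamma(34, 41/4)
obs 9: x=4 → posterior Gamma(38, 45/4)
obs 10: x=0 → posterior Gamma(38, 49/4)
obs 11: x=4 → posterior Gamma(42, 53/4)
obs 12: x=2 → posterior Gamma(44, 57/4)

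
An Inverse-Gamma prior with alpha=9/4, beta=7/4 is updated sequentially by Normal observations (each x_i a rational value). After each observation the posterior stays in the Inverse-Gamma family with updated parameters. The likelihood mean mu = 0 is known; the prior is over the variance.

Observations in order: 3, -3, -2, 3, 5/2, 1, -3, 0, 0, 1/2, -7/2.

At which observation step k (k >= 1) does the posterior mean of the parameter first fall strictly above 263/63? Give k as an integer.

obs 1: x=3 → posterior Inverse-Gamma(11/4, 25/4)
obs 2: x=-3 → posterior Inverse-Gamma(13/4, 43/4)
obs 3: x=-2 → posterior Inverse-Gamma(15/4, 51/4)
obs 4: x=3 → posterior Inverse-Gamma(17/4, 69/4)
obs 5: x=5/2 → posterior Inverse-Gamma(19/4, 163/8)
obs 6: x=1 → posterior Inverse-Gamma(21/4, 167/8)
obs 7: x=-3 → posterior Inverse-Gamma(23/4, 203/8)
obs 8: x=0 → posterior Inverse-Gamma(25/4, 203/8)
obs 9: x=0 → posterior Inverse-Gamma(27/4, 203/8)
obs 10: x=1/2 → posterior Inverse-Gamma(29/4, 51/2)
obs 11: x=-7/2 → posterior Inverse-Gamma(31/4, 253/8)

k = 2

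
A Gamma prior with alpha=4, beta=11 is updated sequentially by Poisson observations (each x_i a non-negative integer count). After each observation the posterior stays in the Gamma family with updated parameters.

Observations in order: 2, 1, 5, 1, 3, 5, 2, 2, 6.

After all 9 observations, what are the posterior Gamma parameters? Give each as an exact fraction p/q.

alpha=31, beta=20

obs 1: x=2 → posterior Gamma(6, 12)
obs 2: x=1 → posterior Gamma(7, 13)
obs 3: x=5 → posterior Gamma(12, 14)
obs 4: x=1 → posterior Gamma(13, 15)
obs 5: x=3 → posterior Gamma(16, 16)
obs 6: x=5 → posterior Gamma(21, 17)
obs 7: x=2 → posterior Gamma(23, 18)
obs 8: x=2 → posterior Gamma(25, 19)
obs 9: x=6 → posterior Gamma(31, 20)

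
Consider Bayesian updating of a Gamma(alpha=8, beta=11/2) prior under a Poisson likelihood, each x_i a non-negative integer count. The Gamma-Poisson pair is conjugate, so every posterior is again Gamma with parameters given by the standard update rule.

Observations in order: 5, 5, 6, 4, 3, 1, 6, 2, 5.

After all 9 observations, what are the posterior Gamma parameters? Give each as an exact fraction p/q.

obs 1: x=5 → posterior Gamma(13, 13/2)
obs 2: x=5 → posterior Gamma(18, 15/2)
obs 3: x=6 → posterior Gamma(24, 17/2)
obs 4: x=4 → posterior Gamma(28, 19/2)
obs 5: x=3 → posterior Gamma(31, 21/2)
obs 6: x=1 → posterior Gamma(32, 23/2)
obs 7: x=6 → posterior Gamma(38, 25/2)
obs 8: x=2 → posterior Gamma(40, 27/2)
obs 9: x=5 → posterior Gamma(45, 29/2)

alpha=45, beta=29/2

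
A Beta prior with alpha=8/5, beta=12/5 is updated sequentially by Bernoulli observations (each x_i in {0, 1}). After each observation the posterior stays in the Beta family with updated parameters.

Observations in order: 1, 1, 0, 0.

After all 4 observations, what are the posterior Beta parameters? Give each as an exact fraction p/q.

obs 1: x=1 → posterior Beta(13/5, 12/5)
obs 2: x=1 → posterior Beta(18/5, 12/5)
obs 3: x=0 → posterior Beta(18/5, 17/5)
obs 4: x=0 → posterior Beta(18/5, 22/5)

alpha=18/5, beta=22/5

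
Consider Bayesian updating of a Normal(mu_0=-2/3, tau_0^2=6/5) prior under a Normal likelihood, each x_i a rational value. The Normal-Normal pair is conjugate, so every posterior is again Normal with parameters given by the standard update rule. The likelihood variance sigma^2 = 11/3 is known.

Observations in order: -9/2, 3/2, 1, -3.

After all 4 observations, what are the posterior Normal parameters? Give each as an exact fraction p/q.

mu_0=-380/381, tau_0^2=66/127

obs 1: x=-9/2 → posterior Normal(-353/219, 66/73)
obs 2: x=3/2 → posterior Normal(-272/273, 66/91)
obs 3: x=1 → posterior Normal(-2/3, 66/109)
obs 4: x=-3 → posterior Normal(-380/381, 66/127)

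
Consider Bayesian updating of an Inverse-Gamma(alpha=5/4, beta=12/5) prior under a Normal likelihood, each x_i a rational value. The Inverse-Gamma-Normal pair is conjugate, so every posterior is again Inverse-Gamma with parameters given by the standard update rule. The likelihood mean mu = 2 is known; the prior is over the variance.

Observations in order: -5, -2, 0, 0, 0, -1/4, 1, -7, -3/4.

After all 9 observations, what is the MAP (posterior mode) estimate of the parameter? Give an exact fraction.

obs 1: x=-5 → posterior Inverse-Gamma(7/4, 269/10)
obs 2: x=-2 → posterior Inverse-Gamma(9/4, 349/10)
obs 3: x=0 → posterior Inverse-Gamma(11/4, 369/10)
obs 4: x=0 → posterior Inverse-Gamma(13/4, 389/10)
obs 5: x=0 → posterior Inverse-Gamma(15/4, 409/10)
obs 6: x=-1/4 → posterior Inverse-Gamma(17/4, 6949/160)
obs 7: x=1 → posterior Inverse-Gamma(19/4, 7029/160)
obs 8: x=-7 → posterior Inverse-Gamma(21/4, 13509/160)
obs 9: x=-3/4 → posterior Inverse-Gamma(23/4, 7057/80)

7057/540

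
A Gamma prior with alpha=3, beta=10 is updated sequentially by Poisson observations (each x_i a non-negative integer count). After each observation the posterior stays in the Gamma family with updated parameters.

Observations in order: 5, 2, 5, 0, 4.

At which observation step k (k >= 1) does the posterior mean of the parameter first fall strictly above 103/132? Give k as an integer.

obs 1: x=5 → posterior Gamma(8, 11)
obs 2: x=2 → posterior Gamma(10, 12)
obs 3: x=5 → posterior Gamma(15, 13)
obs 4: x=0 → posterior Gamma(15, 14)
obs 5: x=4 → posterior Gamma(19, 15)

k = 2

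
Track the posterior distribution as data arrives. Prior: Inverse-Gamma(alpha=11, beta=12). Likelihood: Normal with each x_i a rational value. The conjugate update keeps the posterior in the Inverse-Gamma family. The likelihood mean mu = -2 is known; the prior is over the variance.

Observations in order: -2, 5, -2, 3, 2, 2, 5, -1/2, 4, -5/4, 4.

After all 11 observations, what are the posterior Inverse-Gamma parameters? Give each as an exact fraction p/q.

obs 1: x=-2 → posterior Inverse-Gamma(23/2, 12)
obs 2: x=5 → posterior Inverse-Gamma(12, 73/2)
obs 3: x=-2 → posterior Inverse-Gamma(25/2, 73/2)
obs 4: x=3 → posterior Inverse-Gamma(13, 49)
obs 5: x=2 → posterior Inverse-Gamma(27/2, 57)
obs 6: x=2 → posterior Inverse-Gamma(14, 65)
obs 7: x=5 → posterior Inverse-Gamma(29/2, 179/2)
obs 8: x=-1/2 → posterior Inverse-Gamma(15, 725/8)
obs 9: x=4 → posterior Inverse-Gamma(31/2, 869/8)
obs 10: x=-5/4 → posterior Inverse-Gamma(16, 3485/32)
obs 11: x=4 → posterior Inverse-Gamma(33/2, 4061/32)

alpha=33/2, beta=4061/32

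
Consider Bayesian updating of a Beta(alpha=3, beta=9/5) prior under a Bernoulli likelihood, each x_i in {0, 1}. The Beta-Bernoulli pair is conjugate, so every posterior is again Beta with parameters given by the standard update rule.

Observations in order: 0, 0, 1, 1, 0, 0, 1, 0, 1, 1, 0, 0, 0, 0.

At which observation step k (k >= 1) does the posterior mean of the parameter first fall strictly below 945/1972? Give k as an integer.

k = 2

obs 1: x=0 → posterior Beta(3, 14/5)
obs 2: x=0 → posterior Beta(3, 19/5)
obs 3: x=1 → posterior Beta(4, 19/5)
obs 4: x=1 → posterior Beta(5, 19/5)
obs 5: x=0 → posterior Beta(5, 24/5)
obs 6: x=0 → posterior Beta(5, 29/5)
obs 7: x=1 → posterior Beta(6, 29/5)
obs 8: x=0 → posterior Beta(6, 34/5)
obs 9: x=1 → posterior Beta(7, 34/5)
obs 10: x=1 → posterior Beta(8, 34/5)
obs 11: x=0 → posterior Beta(8, 39/5)
obs 12: x=0 → posterior Beta(8, 44/5)
obs 13: x=0 → posterior Beta(8, 49/5)
obs 14: x=0 → posterior Beta(8, 54/5)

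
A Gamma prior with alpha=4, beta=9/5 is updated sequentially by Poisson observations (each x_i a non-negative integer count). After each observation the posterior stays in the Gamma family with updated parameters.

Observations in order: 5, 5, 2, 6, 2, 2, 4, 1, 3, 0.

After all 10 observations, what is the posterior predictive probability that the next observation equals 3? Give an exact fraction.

361007836439394050114596661337682175231631263145257646298488298125/1684996666696914987166688442938726917102321526408785780068975640576

obs 1: x=5 → posterior Gamma(9, 14/5)
obs 2: x=5 → posterior Gamma(14, 19/5)
obs 3: x=2 → posterior Gamma(16, 24/5)
obs 4: x=6 → posterior Gamma(22, 29/5)
obs 5: x=2 → posterior Gamma(24, 34/5)
obs 6: x=2 → posterior Gamma(26, 39/5)
obs 7: x=4 → posterior Gamma(30, 44/5)
obs 8: x=1 → posterior Gamma(31, 49/5)
obs 9: x=3 → posterior Gamma(34, 54/5)
obs 10: x=0 → posterior Gamma(34, 59/5)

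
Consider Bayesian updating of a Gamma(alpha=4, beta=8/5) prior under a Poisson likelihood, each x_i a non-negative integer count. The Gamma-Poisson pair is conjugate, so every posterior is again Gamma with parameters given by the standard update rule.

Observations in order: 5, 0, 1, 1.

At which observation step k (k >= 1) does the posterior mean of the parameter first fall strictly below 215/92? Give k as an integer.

k = 3

obs 1: x=5 → posterior Gamma(9, 13/5)
obs 2: x=0 → posterior Gamma(9, 18/5)
obs 3: x=1 → posterior Gamma(10, 23/5)
obs 4: x=1 → posterior Gamma(11, 28/5)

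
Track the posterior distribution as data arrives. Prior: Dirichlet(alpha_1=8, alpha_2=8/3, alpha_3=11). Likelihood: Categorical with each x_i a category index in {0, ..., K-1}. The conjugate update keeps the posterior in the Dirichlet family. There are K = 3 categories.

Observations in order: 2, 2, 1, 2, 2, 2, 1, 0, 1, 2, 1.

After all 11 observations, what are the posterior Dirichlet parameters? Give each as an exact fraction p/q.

obs 1: x=2 → posterior Dirichlet(8, 8/3, 12)
obs 2: x=2 → posterior Dirichlet(8, 8/3, 13)
obs 3: x=1 → posterior Dirichlet(8, 11/3, 13)
obs 4: x=2 → posterior Dirichlet(8, 11/3, 14)
obs 5: x=2 → posterior Dirichlet(8, 11/3, 15)
obs 6: x=2 → posterior Dirichlet(8, 11/3, 16)
obs 7: x=1 → posterior Dirichlet(8, 14/3, 16)
obs 8: x=0 → posterior Dirichlet(9, 14/3, 16)
obs 9: x=1 → posterior Dirichlet(9, 17/3, 16)
obs 10: x=2 → posterior Dirichlet(9, 17/3, 17)
obs 11: x=1 → posterior Dirichlet(9, 20/3, 17)

alpha_1=9, alpha_2=20/3, alpha_3=17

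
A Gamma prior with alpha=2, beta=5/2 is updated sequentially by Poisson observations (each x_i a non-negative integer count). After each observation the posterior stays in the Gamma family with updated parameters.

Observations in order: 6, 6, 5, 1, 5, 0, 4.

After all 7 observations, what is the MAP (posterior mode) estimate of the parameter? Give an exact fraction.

obs 1: x=6 → posterior Gamma(8, 7/2)
obs 2: x=6 → posterior Gamma(14, 9/2)
obs 3: x=5 → posterior Gamma(19, 11/2)
obs 4: x=1 → posterior Gamma(20, 13/2)
obs 5: x=5 → posterior Gamma(25, 15/2)
obs 6: x=0 → posterior Gamma(25, 17/2)
obs 7: x=4 → posterior Gamma(29, 19/2)

56/19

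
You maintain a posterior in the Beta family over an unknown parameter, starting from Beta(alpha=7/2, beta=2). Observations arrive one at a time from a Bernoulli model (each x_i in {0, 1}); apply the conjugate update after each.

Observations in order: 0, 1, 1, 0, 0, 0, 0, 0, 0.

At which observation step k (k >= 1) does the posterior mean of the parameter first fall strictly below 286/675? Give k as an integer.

k = 8

obs 1: x=0 → posterior Beta(7/2, 3)
obs 2: x=1 → posterior Beta(9/2, 3)
obs 3: x=1 → posterior Beta(11/2, 3)
obs 4: x=0 → posterior Beta(11/2, 4)
obs 5: x=0 → posterior Beta(11/2, 5)
obs 6: x=0 → posterior Beta(11/2, 6)
obs 7: x=0 → posterior Beta(11/2, 7)
obs 8: x=0 → posterior Beta(11/2, 8)
obs 9: x=0 → posterior Beta(11/2, 9)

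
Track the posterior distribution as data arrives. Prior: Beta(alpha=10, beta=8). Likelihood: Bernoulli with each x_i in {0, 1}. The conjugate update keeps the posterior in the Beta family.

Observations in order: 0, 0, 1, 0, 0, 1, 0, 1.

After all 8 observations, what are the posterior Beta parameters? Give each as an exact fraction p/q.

obs 1: x=0 → posterior Beta(10, 9)
obs 2: x=0 → posterior Beta(10, 10)
obs 3: x=1 → posterior Beta(11, 10)
obs 4: x=0 → posterior Beta(11, 11)
obs 5: x=0 → posterior Beta(11, 12)
obs 6: x=1 → posterior Beta(12, 12)
obs 7: x=0 → posterior Beta(12, 13)
obs 8: x=1 → posterior Beta(13, 13)

alpha=13, beta=13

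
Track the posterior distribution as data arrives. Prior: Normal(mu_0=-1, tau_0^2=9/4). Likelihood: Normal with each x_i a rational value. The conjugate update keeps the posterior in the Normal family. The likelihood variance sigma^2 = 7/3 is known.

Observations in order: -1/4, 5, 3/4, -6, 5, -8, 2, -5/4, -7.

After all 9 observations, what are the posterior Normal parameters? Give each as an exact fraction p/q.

obs 1: x=-1/4 → posterior Normal(-139/220, 63/55)
obs 2: x=5 → posterior Normal(401/328, 63/82)
obs 3: x=3/4 → posterior Normal(241/218, 63/109)
obs 4: x=-6 → posterior Normal(-83/272, 63/136)
obs 5: x=5 → posterior Normal(187/326, 63/163)
obs 6: x=-8 → posterior Normal(-49/76, 63/190)
obs 7: x=2 → posterior Normal(-137/434, 9/31)
obs 8: x=-5/4 → posterior Normal(-409/976, 63/244)
obs 9: x=-7 → posterior Normal(-1165/1084, 63/271)

mu_0=-1165/1084, tau_0^2=63/271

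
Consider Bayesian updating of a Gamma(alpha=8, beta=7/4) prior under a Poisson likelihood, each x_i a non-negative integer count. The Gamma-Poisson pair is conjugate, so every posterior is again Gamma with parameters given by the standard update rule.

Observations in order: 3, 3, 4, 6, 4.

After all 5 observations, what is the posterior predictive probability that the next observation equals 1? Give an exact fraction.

1340921700446946216323506882992309275836272/17761887753093897979823770061456102763834271

obs 1: x=3 → posterior Gamma(11, 11/4)
obs 2: x=3 → posterior Gamma(14, 15/4)
obs 3: x=4 → posterior Gamma(18, 19/4)
obs 4: x=6 → posterior Gamma(24, 23/4)
obs 5: x=4 → posterior Gamma(28, 27/4)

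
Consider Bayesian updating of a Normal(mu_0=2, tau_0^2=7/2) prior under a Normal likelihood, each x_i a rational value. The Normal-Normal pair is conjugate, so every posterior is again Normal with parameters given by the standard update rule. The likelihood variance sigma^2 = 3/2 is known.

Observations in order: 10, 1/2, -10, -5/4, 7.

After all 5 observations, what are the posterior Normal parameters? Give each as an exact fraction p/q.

obs 1: x=10 → posterior Normal(38/5, 21/20)
obs 2: x=1/2 → posterior Normal(159/34, 21/34)
obs 3: x=-10 → posterior Normal(19/48, 7/16)
obs 4: x=-5/4 → posterior Normal(3/124, 21/62)
obs 5: x=7 → posterior Normal(199/152, 21/76)

mu_0=199/152, tau_0^2=21/76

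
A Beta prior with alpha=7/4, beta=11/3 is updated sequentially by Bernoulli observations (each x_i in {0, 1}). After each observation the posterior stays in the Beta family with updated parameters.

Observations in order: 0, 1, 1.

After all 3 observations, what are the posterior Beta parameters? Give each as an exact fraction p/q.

obs 1: x=0 → posterior Beta(7/4, 14/3)
obs 2: x=1 → posterior Beta(11/4, 14/3)
obs 3: x=1 → posterior Beta(15/4, 14/3)

alpha=15/4, beta=14/3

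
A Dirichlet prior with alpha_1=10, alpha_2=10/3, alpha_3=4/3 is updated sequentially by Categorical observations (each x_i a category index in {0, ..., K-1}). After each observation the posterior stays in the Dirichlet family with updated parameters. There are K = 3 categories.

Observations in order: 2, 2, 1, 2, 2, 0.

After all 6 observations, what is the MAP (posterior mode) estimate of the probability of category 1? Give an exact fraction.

10/53

obs 1: x=2 → posterior Dirichlet(10, 10/3, 7/3)
obs 2: x=2 → posterior Dirichlet(10, 10/3, 10/3)
obs 3: x=1 → posterior Dirichlet(10, 13/3, 10/3)
obs 4: x=2 → posterior Dirichlet(10, 13/3, 13/3)
obs 5: x=2 → posterior Dirichlet(10, 13/3, 16/3)
obs 6: x=0 → posterior Dirichlet(11, 13/3, 16/3)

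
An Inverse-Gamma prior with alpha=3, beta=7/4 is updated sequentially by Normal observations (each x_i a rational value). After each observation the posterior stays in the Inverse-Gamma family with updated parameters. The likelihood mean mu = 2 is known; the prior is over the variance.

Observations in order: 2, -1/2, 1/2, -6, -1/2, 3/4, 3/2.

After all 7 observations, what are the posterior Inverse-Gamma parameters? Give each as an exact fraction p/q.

obs 1: x=2 → posterior Inverse-Gamma(7/2, 7/4)
obs 2: x=-1/2 → posterior Inverse-Gamma(4, 39/8)
obs 3: x=1/2 → posterior Inverse-Gamma(9/2, 6)
obs 4: x=-6 → posterior Inverse-Gamma(5, 38)
obs 5: x=-1/2 → posterior Inverse-Gamma(11/2, 329/8)
obs 6: x=3/4 → posterior Inverse-Gamma(6, 1341/32)
obs 7: x=3/2 → posterior Inverse-Gamma(13/2, 1345/32)

alpha=13/2, beta=1345/32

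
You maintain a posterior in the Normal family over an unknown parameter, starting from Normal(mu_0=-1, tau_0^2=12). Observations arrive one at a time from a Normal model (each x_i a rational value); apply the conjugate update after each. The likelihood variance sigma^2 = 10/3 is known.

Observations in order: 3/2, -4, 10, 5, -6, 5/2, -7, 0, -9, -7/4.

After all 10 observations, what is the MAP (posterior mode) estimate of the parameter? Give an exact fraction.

-65/74

obs 1: x=3/2 → posterior Normal(22/23, 60/23)
obs 2: x=-4 → posterior Normal(-50/41, 60/41)
obs 3: x=10 → posterior Normal(130/59, 60/59)
obs 4: x=5 → posterior Normal(20/7, 60/77)
obs 5: x=-6 → posterior Normal(112/95, 12/19)
obs 6: x=5/2 → posterior Normal(157/113, 60/113)
obs 7: x=-7 → posterior Normal(31/131, 60/131)
obs 8: x=0 → posterior Normal(31/149, 60/149)
obs 9: x=-9 → posterior Normal(-131/167, 60/167)
obs 10: x=-7/4 → posterior Normal(-65/74, 12/37)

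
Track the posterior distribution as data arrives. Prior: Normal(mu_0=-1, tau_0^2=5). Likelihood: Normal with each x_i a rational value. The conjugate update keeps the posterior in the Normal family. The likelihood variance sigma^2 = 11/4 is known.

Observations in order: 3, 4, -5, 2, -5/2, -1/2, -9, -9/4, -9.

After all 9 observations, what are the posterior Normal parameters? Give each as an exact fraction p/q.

mu_0=-396/191, tau_0^2=55/191

obs 1: x=3 → posterior Normal(49/31, 55/31)
obs 2: x=4 → posterior Normal(43/17, 55/51)
obs 3: x=-5 → posterior Normal(29/71, 55/71)
obs 4: x=2 → posterior Normal(69/91, 55/91)
obs 5: x=-5/2 → posterior Normal(19/111, 55/111)
obs 6: x=-1/2 → posterior Normal(9/131, 55/131)
obs 7: x=-9 → posterior Normal(-171/151, 55/151)
obs 8: x=-9/4 → posterior Normal(-24/19, 55/171)
obs 9: x=-9 → posterior Normal(-396/191, 55/191)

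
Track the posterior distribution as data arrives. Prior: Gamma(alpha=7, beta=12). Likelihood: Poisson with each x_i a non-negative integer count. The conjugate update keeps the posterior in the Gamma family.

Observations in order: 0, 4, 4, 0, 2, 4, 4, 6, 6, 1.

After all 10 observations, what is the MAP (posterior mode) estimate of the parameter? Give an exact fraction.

37/22

obs 1: x=0 → posterior Gamma(7, 13)
obs 2: x=4 → posterior Gamma(11, 14)
obs 3: x=4 → posterior Gamma(15, 15)
obs 4: x=0 → posterior Gamma(15, 16)
obs 5: x=2 → posterior Gamma(17, 17)
obs 6: x=4 → posterior Gamma(21, 18)
obs 7: x=4 → posterior Gamma(25, 19)
obs 8: x=6 → posterior Gamma(31, 20)
obs 9: x=6 → posterior Gamma(37, 21)
obs 10: x=1 → posterior Gamma(38, 22)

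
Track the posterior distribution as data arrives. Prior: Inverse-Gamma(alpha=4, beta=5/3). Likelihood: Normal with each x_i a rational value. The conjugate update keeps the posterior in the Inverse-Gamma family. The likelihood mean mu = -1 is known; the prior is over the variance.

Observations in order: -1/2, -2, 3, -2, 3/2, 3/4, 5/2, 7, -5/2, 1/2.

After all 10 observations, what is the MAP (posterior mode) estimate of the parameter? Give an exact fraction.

5359/960

obs 1: x=-1/2 → posterior Inverse-Gamma(9/2, 43/24)
obs 2: x=-2 → posterior Inverse-Gamma(5, 55/24)
obs 3: x=3 → posterior Inverse-Gamma(11/2, 247/24)
obs 4: x=-2 → posterior Inverse-Gamma(6, 259/24)
obs 5: x=3/2 → posterior Inverse-Gamma(13/2, 167/12)
obs 6: x=3/4 → posterior Inverse-Gamma(7, 1483/96)
obs 7: x=5/2 → posterior Inverse-Gamma(15/2, 2071/96)
obs 8: x=7 → posterior Inverse-Gamma(8, 5143/96)
obs 9: x=-5/2 → posterior Inverse-Gamma(17/2, 5251/96)
obs 10: x=1/2 → posterior Inverse-Gamma(9, 5359/96)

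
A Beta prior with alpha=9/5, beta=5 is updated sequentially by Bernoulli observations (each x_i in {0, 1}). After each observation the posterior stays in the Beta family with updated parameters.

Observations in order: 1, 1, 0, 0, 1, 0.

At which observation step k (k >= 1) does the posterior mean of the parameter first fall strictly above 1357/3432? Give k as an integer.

k = 2

obs 1: x=1 → posterior Beta(14/5, 5)
obs 2: x=1 → posterior Beta(19/5, 5)
obs 3: x=0 → posterior Beta(19/5, 6)
obs 4: x=0 → posterior Beta(19/5, 7)
obs 5: x=1 → posterior Beta(24/5, 7)
obs 6: x=0 → posterior Beta(24/5, 8)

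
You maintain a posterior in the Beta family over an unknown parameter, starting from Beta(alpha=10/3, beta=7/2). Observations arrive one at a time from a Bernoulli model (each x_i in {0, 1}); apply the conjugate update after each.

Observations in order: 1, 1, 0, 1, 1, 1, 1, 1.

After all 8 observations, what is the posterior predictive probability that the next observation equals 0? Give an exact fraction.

obs 1: x=1 → posterior Beta(13/3, 7/2)
obs 2: x=1 → posterior Beta(16/3, 7/2)
obs 3: x=0 → posterior Beta(16/3, 9/2)
obs 4: x=1 → posterior Beta(19/3, 9/2)
obs 5: x=1 → posterior Beta(22/3, 9/2)
obs 6: x=1 → posterior Beta(25/3, 9/2)
obs 7: x=1 → posterior Beta(28/3, 9/2)
obs 8: x=1 → posterior Beta(31/3, 9/2)

27/89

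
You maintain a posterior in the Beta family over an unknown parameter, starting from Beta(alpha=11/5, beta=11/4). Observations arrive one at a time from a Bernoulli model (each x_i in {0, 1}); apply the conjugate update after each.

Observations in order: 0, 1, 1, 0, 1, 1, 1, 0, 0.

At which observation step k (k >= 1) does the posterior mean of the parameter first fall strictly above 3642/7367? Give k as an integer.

k = 3

obs 1: x=0 → posterior Beta(11/5, 15/4)
obs 2: x=1 → posterior Beta(16/5, 15/4)
obs 3: x=1 → posterior Beta(21/5, 15/4)
obs 4: x=0 → posterior Beta(21/5, 19/4)
obs 5: x=1 → posterior Beta(26/5, 19/4)
obs 6: x=1 → posterior Beta(31/5, 19/4)
obs 7: x=1 → posterior Beta(36/5, 19/4)
obs 8: x=0 → posterior Beta(36/5, 23/4)
obs 9: x=0 → posterior Beta(36/5, 27/4)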